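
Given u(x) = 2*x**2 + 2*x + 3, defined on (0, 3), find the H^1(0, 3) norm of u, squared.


||u||_{H^1}^2 = 4047/5

The H^1 norm (squared) on an interval (0, L) is
  ||u||_{H^1}^2 = ∫_0^L u(x)^2 dx + ∫_0^L u'(x)^2 dx.
Compute u'(x) = 4*x + 2.
Then u(x)^2 = 4*x**4 + 8*x**3 + 16*x**2 + 12*x + 9 and u'(x)^2 = 16*x**2 + 16*x + 4.
Integrate each monomial from 0 to 3 using ∫_0^3 c·x^n dx = c·3^(n+1)/(n+1):
  ∫_0^3 u(x)^2 dx = ∫_0^3 (4*x^4 + 8*x^3 + 16*x^2 + 12*x + 9) dx. Term by term:
    ∫_0^3 4*x^4 dx = 972/5;  ∫_0^3 8*x^3 dx = 162;  ∫_0^3 16*x^2 dx = 144;
    ∫_0^3 12*x dx = 54;  ∫_0^3 9 dx = 27.
  Sum: 972/5 + 162 + 144 + 54 + 27 = 2907/5.
  ∫_0^3 u'(x)^2 dx = ∫_0^3 (16*x^2 + 16*x + 4) dx. Term by term:
    ∫_0^3 16*x^2 dx = 144;  ∫_0^3 16*x dx = 72;  ∫_0^3 4 dx = 12.
  Sum: 144 + 72 + 12 = 228.
Adding: ||u||_{H^1}^2 = 2907/5 + 228 = 4047/5.


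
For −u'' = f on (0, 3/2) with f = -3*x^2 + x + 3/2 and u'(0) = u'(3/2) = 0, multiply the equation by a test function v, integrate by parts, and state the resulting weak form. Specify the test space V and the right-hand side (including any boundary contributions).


V = H^1(0, 3/2) (no boundary constraint on v; u is determined up to an additive constant); weak form: ∫_0^3/2 u'v' dx = ∫_0^3/2 (-3*x^2 + x + 3/2) v dx for all v ∈ V.

Multiply both sides by a test function v and integrate from 0 to 3/2:
  ∫_0^3/2 −u''(x) v(x) dx = ∫_0^3/2 f(x) v(x) dx.
Integrate the LHS by parts once:
  ∫_0^3/2 −u'' v dx = −[u'(x) v(x)]_0^3/2 + ∫_0^3/2 u'(x) v'(x) dx.
Thus ∫_0^3/2 u'(x) v'(x) dx = ∫_0^3/2 f(x) v(x) dx + [u'(x) v(x)]_0^3/2.
Choose V so that boundary terms are either known or forced to vanish.
u has homogeneous Neumann: u'(0) = u'(3/2) = 0. So [u' v]_0^3/2 = 0·v(3/2) − 0·v(0) = 0 for any v; take V = H^1(0, 3/2).
Weak formulation: find u (satisfying any essential BC) such that ∫_0^3/2 u'(x) v'(x) dx = ∫_0^3/2 f v dx for all v ∈ V (homogeneous Neumann, so boundary terms vanish).
Substituting f(x) = -3*x^2 + x + 3/2, the right-hand side is ∫_0^3/2 (-3*x^2 + x + 3/2) v dx.
Compatibility check (pure Neumann): taking v ≡ 1 ∈ V gives 0 = ∫_0^3/2 f dx + (0) − (0), i.e. ∫_0^3/2 f dx must equal u'(0) − u'(3/2) = 0. Indeed ∫_0^3/2 (-3*x^2 + x + 3/2) dx = 0, so the data are compatible. The solution is then unique only up to an additive constant (fix it e.g. by requiring ∫_0^3/2 u dx = 0).


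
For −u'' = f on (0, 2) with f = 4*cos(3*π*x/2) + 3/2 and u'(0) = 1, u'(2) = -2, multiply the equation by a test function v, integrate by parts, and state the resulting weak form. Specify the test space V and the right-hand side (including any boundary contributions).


V = H^1(0, 2) (v unrestricted at boundary; u is determined up to an additive constant); weak form: ∫_0^2 u'v' dx = ∫_0^2 (4*cos(3*π*x/2) + 3/2) v dx − 2·v(2) − v(0) for all v ∈ V.

Multiply both sides by a test function v and integrate from 0 to 2:
  ∫_0^2 −u''(x) v(x) dx = ∫_0^2 f(x) v(x) dx.
Integrate the LHS by parts once:
  ∫_0^2 −u'' v dx = −[u'(x) v(x)]_0^2 + ∫_0^2 u'(x) v'(x) dx.
Thus ∫_0^2 u'(x) v'(x) dx = ∫_0^2 f(x) v(x) dx + [u'(x) v(x)]_0^2.
Choose V so that boundary terms are either known or forced to vanish.
u has inhomogeneous Neumann u'(0) = 1, u'(2) = -2. [u' v]_0^2 = (-2)·v(2) − (1)·v(0) = − 2·v(2) − v(0). Take V = H^1(0, 2); boundary term becomes part of RHS.
Weak formulation: find u (satisfying any essential BC) such that ∫_0^2 u'(x) v'(x) dx = ∫_0^2 f v dx − 2·v(2) − v(0) for all v ∈ V (Neumann data are natural BCs: they enter the RHS as boundary terms).
Substituting f(x) = 4*cos(3*π*x/2) + 3/2, the right-hand side is ∫_0^2 (4*cos(3*π*x/2) + 3/2) v dx − 2·v(2) − v(0).
Compatibility check (pure Neumann): taking v ≡ 1 ∈ V gives 0 = ∫_0^2 f dx + (-2) − (1), i.e. ∫_0^2 f dx must equal u'(0) − u'(2) = 3. Indeed ∫_0^2 (4*cos(3*π*x/2) + 3/2) dx = 3, so the data are compatible. The solution is then unique only up to an additive constant (fix it e.g. by requiring ∫_0^2 u dx = 0).


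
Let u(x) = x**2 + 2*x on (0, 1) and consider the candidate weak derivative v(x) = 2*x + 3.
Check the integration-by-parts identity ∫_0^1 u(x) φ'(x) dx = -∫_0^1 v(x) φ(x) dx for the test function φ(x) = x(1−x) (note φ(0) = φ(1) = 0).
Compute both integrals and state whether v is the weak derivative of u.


LHS = -1/2, RHS = -2/3. No, v is not the weak derivative of u.

u(x) = x**2 + 2*x, classical derivative u'(x) = 2*x + 2.
φ(x) = x(1−x), so φ'(x) = 1 - 2*x.
Note φ(0) = φ(1) = 0, so the boundary term u·φ vanishes.
LHS = ∫_0^1 u(x) φ'(x) dx = ∫_0^1 (-2*x^3 - 3*x^2 + 2*x) dx. Term by term:
  ∫_0^1 -2*x^3 dx = -1/2;  ∫_0^1 -3*x^2 dx = -1;  ∫_0^1 2*x dx = 1.
Sum: -1/2 − 1 + 1 = -1/2.
So LHS = -1/2.
∫_0^1 v(x) φ(x) dx = ∫_0^1 (-2*x^3 - x^2 + 3*x) dx. Term by term:
  ∫_0^1 -2*x^3 dx = -1/2;  ∫_0^1 -x^2 dx = -1/3;  ∫_0^1 3*x dx = 3/2.
Sum: -1/2 − 1/3 + 3/2 = 2/3.
So RHS = -∫_0^1 v(x) φ(x) dx = -2/3.
LHS − RHS = 1/6 ≠ 0, so the identity fails.
(For a valid weak derivative the identity must hold for EVERY test function, in particular this one. The failure shows v is NOT the weak derivative of u.)
Correct weak derivative would be u'(x) = 2*x + 2.


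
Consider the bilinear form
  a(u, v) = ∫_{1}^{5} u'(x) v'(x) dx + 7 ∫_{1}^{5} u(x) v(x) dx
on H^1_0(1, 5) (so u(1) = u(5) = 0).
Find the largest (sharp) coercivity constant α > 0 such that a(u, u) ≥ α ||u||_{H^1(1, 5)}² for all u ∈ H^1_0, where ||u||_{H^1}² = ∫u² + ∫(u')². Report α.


α = 1

Coercivity of a(·,·) on H^1_0(1, 5) means a(u, u) ≥ α ||u||_{H^1}² for every u ∈ H^1_0.
The interval has length L = 4, and Poincaré/coercivity depend only on L. Here a(u, u) = ∫(u')² + (7)·∫u².
Here c = 7 ≥ 1, so a(u,u) = ∫(u')² + c∫u² ≥ ∫(u')² + ∫u² = ||u||_{H^1}², i.e. α = 1 works. No larger α is possible: a(u,u) ≥ α||u||_{H^1}² means (1−α)∫(u')² ≥ (α−c)∫u², and for the modes u_n = sin(nπ(x−x₀)/L) (x₀ the left endpoint) one has ∫u_n²/∫(u_n')² = (L/(nπ))² → 0, so a(u_n,u_n)/||u_n||_{H^1}² → 1. Hence the optimal constant is α = 1.
Therefore α = 1.


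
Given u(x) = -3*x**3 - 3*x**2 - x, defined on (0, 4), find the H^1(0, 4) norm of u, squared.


||u||_{H^1}^2 = 6466244/105

The H^1 norm (squared) on an interval (0, L) is
  ||u||_{H^1}^2 = ∫_0^L u(x)^2 dx + ∫_0^L u'(x)^2 dx.
Compute u'(x) = -9*x**2 - 6*x - 1.
Then u(x)^2 = 9*x**6 + 18*x**5 + 15*x**4 + 6*x**3 + x**2 and u'(x)^2 = 81*x**4 + 108*x**3 + 54*x**2 + 12*x + 1.
Integrate each monomial from 0 to 4 using ∫_0^4 c·x^n dx = c·4^(n+1)/(n+1):
  ∫_0^4 u(x)^2 dx = ∫_0^4 (9*x^6 + 18*x^5 + 15*x^4 + 6*x^3 + x^2) dx. Term by term:
    ∫_0^4 9*x^6 dx = 147456/7;  ∫_0^4 18*x^5 dx = 12288;  ∫_0^4 15*x^4 dx = 3072;
    ∫_0^4 6*x^3 dx = 384;  ∫_0^4 x^2 dx = 64/3.
  Sum: 147456/7 + 12288 + 3072 + 384 + 64/3 = 773440/21.
  ∫_0^4 u'(x)^2 dx = ∫_0^4 (81*x^4 + 108*x^3 + 54*x^2 + 12*x + 1) dx. Term by term:
    ∫_0^4 81*x^4 dx = 82944/5;  ∫_0^4 108*x^3 dx = 6912;  ∫_0^4 54*x^2 dx = 1152;
    ∫_0^4 12*x dx = 96;  ∫_0^4 1 dx = 4.
  Sum: 82944/5 + 6912 + 1152 + 96 + 4 = 123764/5.
Adding: ||u||_{H^1}^2 = 773440/21 + 123764/5 = 6466244/105.


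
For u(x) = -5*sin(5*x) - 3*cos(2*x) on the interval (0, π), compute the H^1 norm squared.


||u||_{H^1(0,π)}^2 = 500/7 + 695*π/2

u'(x) = 6*sin(2*x) - 25*cos(5*x).
Expand u² and (u')² and integrate term by term on (0, π), using: for integers n ≥ 1, ∫_0^π sin²(nx) dx = ∫_0^π cos²(nx) dx = π/2; for n ≠ n', ∫_0^π sin(nx)sin(n'x) dx = ∫_0^π cos(nx)cos(n'x) dx = 0; and by product-to-sum, ∫_0^π sin(nx)cos(n'x) dx = ½∫_0^π [sin((n+n')x) + sin((n−n')x)] dx, which is 0 when n+n' is even and 2n/(n²−n'²) when n+n' is odd (it need not vanish on (0, π)).
  u² squared terms: (-5)²·∫sin(5x)² dx = 25·π/2 = 25*π/2;  (-3)²·∫cos(2x)² dx = 9·π/2 = 9*π/2.
  u² cross terms: 2·(-5)·(-3)·∫sin(5x)·cos(2x) dx = 30·(10/21) = 100/7.
  So ∫_0^π u² dx = 25*π/2 + 9*π/2 + 100/7 = 100/7 + 17*π.
  (u')² squared terms: (-25)²·∫cos(5x)² dx = 625·π/2 = 625*π/2;  (6)²·∫sin(2x)² dx = 36·π/2 = 18*π.
  (u')² cross terms: 2·(-25)·(6)·∫cos(5x)·sin(2x) dx = -300·(-4/21) = 400/7.
  So ∫_0^π (u')² dx = 625*π/2 + 18*π + 400/7 = 400/7 + 661*π/2.
||u||_{H^1}^2 = (100/7 + 17*π) + (400/7 + 661*π/2) = 500/7 + 695*π/2.


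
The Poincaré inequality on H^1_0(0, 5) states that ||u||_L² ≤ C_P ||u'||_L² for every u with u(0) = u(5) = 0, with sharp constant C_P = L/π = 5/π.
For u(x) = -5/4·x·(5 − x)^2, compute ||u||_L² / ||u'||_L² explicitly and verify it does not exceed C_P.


||u||_L² / ||u'||_L² = 5*sqrt(14)/14 < C_P = 5/π.

u(x) = -5/4·x·(5 − x)^2, so u'(x) = -15*x^2/4 + 25*x - 125/4.
u(x) = -5/4·x·(5 − x)^2 vanishes at x = 0 and x = 5, so u ∈ H^1_0(0, 5). Differentiate via the product rule and integrate the resulting polynomials term by term.
  ∫_0^5 u² dx = ∫_0^5 (25*x^6/16 - 125*x^5/4 + 1875*x^4/8 - 3125*x^3/4 + 15625*x^2/16) dx. Term by term:
    ∫_0^5 25*x^6/16 dx = 1953125/112;  ∫_0^5 -125*x^5/4 dx = -1953125/24;  ∫_0^5 1875*x^4/8 dx = 1171875/8;
    ∫_0^5 -3125*x^3/4 dx = -1953125/16;  ∫_0^5 15625*x^2/16 dx = 1953125/48.
  Sum: 1953125/112 − 1953125/24 + 1171875/8 − 1953125/16 + 1953125/48 = 390625/336.
  ∫_0^5 (u')² dx = ∫_0^5 (225*x^4/16 - 375*x^3/2 + 6875*x^2/8 - 3125*x/2 + 15625/16) dx. Term by term:
    ∫_0^5 225*x^4/16 dx = 140625/16;  ∫_0^5 -375*x^3/2 dx = -234375/8;  ∫_0^5 6875*x^2/8 dx = 859375/24;
    ∫_0^5 -3125*x/2 dx = -78125/4;  ∫_0^5 15625/16 dx = 78125/16.
  Sum: 140625/16 − 234375/8 + 859375/24 − 78125/4 + 78125/16 = 15625/24.
∫_0^5 u² dx = 390625/336, so ||u||_L² = 625*sqrt(21)/84.
∫_0^5 (u')² dx = 15625/24, so ||u'||_L² = 125*sqrt(6)/12.
Ratio ||u||_L² / ||u'||_L² = 5*sqrt(14)/14.
Sharp Poincaré constant on H^1_0(0, 5) is C_P = L/π = 5/π, achieved by sin(π/5·x).
A polynomial bump cannot attain the sharp Poincaré constant (only the first sine eigenfunction does), so the ratio is strictly less than C_P, consistent with ||u||_L² ≤ C_P ||u'||_L².


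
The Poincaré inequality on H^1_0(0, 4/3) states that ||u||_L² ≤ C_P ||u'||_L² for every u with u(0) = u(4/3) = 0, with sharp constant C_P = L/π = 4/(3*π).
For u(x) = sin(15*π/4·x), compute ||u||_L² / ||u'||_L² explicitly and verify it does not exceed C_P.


||u||_L² / ||u'||_L² = 4/(15*π) < C_P = 4/(3*π).

u(x) = sin(15*π/4·x), so u'(x) = 15*π*cos(15*π*x/4)/4.
Writing u(x) = A·sin(kπx/L) with A = 1 and k = 5, use ∫_0^L sin²(kπx/L) dx = L/2 and ∫_0^L cos²(kπx/L) dx = L/2.
u² = 1·sin²(15*π/4·x) and (u')² = 225*π^2/16·cos²(15*π/4·x), and each of sin², cos² integrates to L/2 = 2/3 over (0, 4/3).
∫_0^4/3 u² dx = 2/3, so ||u||_L² = sqrt(6)/3.
∫_0^4/3 (u')² dx = 75*π^2/8, so ||u'||_L² = 5*sqrt(6)*π/4.
Ratio ||u||_L² / ||u'||_L² = 4/(15*π).
Sharp Poincaré constant on H^1_0(0, 4/3) is C_P = L/π = 4/(3*π), achieved by sin(3*π/4·x).
This is the k = 5 harmonic; the ratio L/(kπ) is strictly less than C_P = L/π, consistent with the sharp inequality ||u||_L² ≤ C_P ||u'||_L².


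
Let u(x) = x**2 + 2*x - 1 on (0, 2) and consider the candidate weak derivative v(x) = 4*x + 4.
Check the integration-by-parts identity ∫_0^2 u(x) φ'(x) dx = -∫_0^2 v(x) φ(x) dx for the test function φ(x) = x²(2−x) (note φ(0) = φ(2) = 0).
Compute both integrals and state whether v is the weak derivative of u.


LHS = -88/15, RHS = -176/15. No, v is not the weak derivative of u.

u(x) = x**2 + 2*x - 1, classical derivative u'(x) = 2*x + 2.
φ(x) = x²(2−x), so φ'(x) = x*(4 - 3*x).
Note φ(0) = φ(2) = 0, so the boundary term u·φ vanishes.
LHS = ∫_0^2 u(x) φ'(x) dx = ∫_0^2 (-3*x^4 - 2*x^3 + 11*x^2 - 4*x) dx. Term by term:
  ∫_0^2 -3*x^4 dx = -96/5;  ∫_0^2 -2*x^3 dx = -8;  ∫_0^2 11*x^2 dx = 88/3;
  ∫_0^2 -4*x dx = -8.
Sum: -96/5 − 8 + 88/3 − 8 = -88/15.
So LHS = -88/15.
∫_0^2 v(x) φ(x) dx = ∫_0^2 (-4*x^4 + 4*x^3 + 8*x^2) dx. Term by term:
  ∫_0^2 -4*x^4 dx = -128/5;  ∫_0^2 4*x^3 dx = 16;  ∫_0^2 8*x^2 dx = 64/3.
Sum: -128/5 + 16 + 64/3 = 176/15.
So RHS = -∫_0^2 v(x) φ(x) dx = -176/15.
LHS − RHS = 88/15 ≠ 0, so the identity fails.
(For a valid weak derivative the identity must hold for EVERY test function, in particular this one. The failure shows v is NOT the weak derivative of u.)
Correct weak derivative would be u'(x) = 2*x + 2.


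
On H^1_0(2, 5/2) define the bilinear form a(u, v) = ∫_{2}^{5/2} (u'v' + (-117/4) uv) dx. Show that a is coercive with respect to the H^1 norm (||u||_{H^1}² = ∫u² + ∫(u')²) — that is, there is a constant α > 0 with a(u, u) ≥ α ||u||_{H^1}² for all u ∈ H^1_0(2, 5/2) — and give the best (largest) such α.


α = (-117 + 16*π^2)/(4*(1 + 4*π^2))

Coercivity of a(·,·) on H^1_0(2, 5/2) means a(u, u) ≥ α ||u||_{H^1}² for every u ∈ H^1_0.
The interval has length L = 1/2, and Poincaré/coercivity depend only on L. Here a(u, u) = ∫(u')² + (-117/4)·∫u².
Here c = -117/4 < 0 with |c| < (π/L)² = 4*π^2, so coercivity still holds. The condition a(u,u) ≥ α||u||_{H^1}² reads (1−α)∫(u')² ≥ (α−c)∫u². Any admissible α is ≤ 1 (rapidly oscillating u have ∫u²/∫(u')² → 0), and α = 1 would force 0 ≥ (1−c)∫u², impossible since c < 1; so 1−α > 0. By the sharp Poincaré inequality on H^1_0 of an interval of length L, ∫(u')² ≥ (π/L)²∫u² with equality for the first sine mode sin(π(x−x₀)/L) (x₀ the left endpoint), so the inequality holds for all u iff (1−α)(π/L)² ≥ α − c, i.e. α ≤ ((π/L)² + c)/((π/L)² + 1) = (1 + c(L/π)²)/(1 + (L/π)²). (Direct route, valid since c ≤ 0: Poincaré gives c∫u² ≥ c(L/π)²∫(u')², so a(u,u) ≥ (1 + c(L/π)²)∫(u')², while ||u||_{H^1}² ≤ (1 + (L/π)²)∫(u')²; dividing yields the same α.) With (π/L)² = 4*π^2 and c = -117/4, the largest admissible constant is α = ((π/L)² + c)/((π/L)² + 1).
Simplifying, α = (-117 + 16*π^2)/(4*(1 + 4*π^2)).


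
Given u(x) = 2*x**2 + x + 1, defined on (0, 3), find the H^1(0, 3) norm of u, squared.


||u||_{H^1}^2 = 2577/5

The H^1 norm (squared) on an interval (0, L) is
  ||u||_{H^1}^2 = ∫_0^L u(x)^2 dx + ∫_0^L u'(x)^2 dx.
Compute u'(x) = 4*x + 1.
Then u(x)^2 = 4*x**4 + 4*x**3 + 5*x**2 + 2*x + 1 and u'(x)^2 = 16*x**2 + 8*x + 1.
Integrate each monomial from 0 to 3 using ∫_0^3 c·x^n dx = c·3^(n+1)/(n+1):
  ∫_0^3 u(x)^2 dx = ∫_0^3 (4*x^4 + 4*x^3 + 5*x^2 + 2*x + 1) dx. Term by term:
    ∫_0^3 4*x^4 dx = 972/5;  ∫_0^3 4*x^3 dx = 81;  ∫_0^3 5*x^2 dx = 45;
    ∫_0^3 2*x dx = 9;  ∫_0^3 1 dx = 3.
  Sum: 972/5 + 81 + 45 + 9 + 3 = 1662/5.
  ∫_0^3 u'(x)^2 dx = ∫_0^3 (16*x^2 + 8*x + 1) dx. Term by term:
    ∫_0^3 16*x^2 dx = 144;  ∫_0^3 8*x dx = 36;  ∫_0^3 1 dx = 3.
  Sum: 144 + 36 + 3 = 183.
Adding: ||u||_{H^1}^2 = 1662/5 + 183 = 2577/5.


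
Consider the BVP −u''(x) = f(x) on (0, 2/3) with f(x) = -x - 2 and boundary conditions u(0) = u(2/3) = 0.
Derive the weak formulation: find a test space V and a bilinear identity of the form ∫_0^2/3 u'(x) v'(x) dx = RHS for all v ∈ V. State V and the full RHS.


V = H^1_0(0, 2/3) (so v(0) = v(2/3) = 0); weak form: ∫_0^2/3 u'v' dx = ∫_0^2/3 (-x - 2) v dx for all v ∈ V.

Multiply both sides by a test function v and integrate from 0 to 2/3:
  ∫_0^2/3 −u''(x) v(x) dx = ∫_0^2/3 f(x) v(x) dx.
Integrate the LHS by parts once:
  ∫_0^2/3 −u'' v dx = −[u'(x) v(x)]_0^2/3 + ∫_0^2/3 u'(x) v'(x) dx.
Thus ∫_0^2/3 u'(x) v'(x) dx = ∫_0^2/3 f(x) v(x) dx + [u'(x) v(x)]_0^2/3.
Choose V so that boundary terms are either known or forced to vanish.
u is Dirichlet: u(0) = u(2/3) = 0. Let V = H^1_0(0, 2/3); then v(0) = v(2/3) = 0, and [u' v]_0^2/3 = 0.
Weak formulation: find u (satisfying any essential BC) such that ∫_0^2/3 u'(x) v'(x) dx = ∫_0^2/3 f v dx for all v ∈ V.
Substituting f(x) = -x - 2, the right-hand side is ∫_0^2/3 (-x - 2) v dx.


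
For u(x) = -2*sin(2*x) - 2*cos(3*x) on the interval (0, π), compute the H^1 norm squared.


||u||_{H^1(0,π)}^2 = -64 + 30*π

u'(x) = 6*sin(3*x) - 4*cos(2*x).
Expand u² and (u')² and integrate term by term on (0, π), using: for integers n ≥ 1, ∫_0^π sin²(nx) dx = ∫_0^π cos²(nx) dx = π/2; for n ≠ n', ∫_0^π sin(nx)sin(n'x) dx = ∫_0^π cos(nx)cos(n'x) dx = 0; and by product-to-sum, ∫_0^π sin(nx)cos(n'x) dx = ½∫_0^π [sin((n+n')x) + sin((n−n')x)] dx, which is 0 when n+n' is even and 2n/(n²−n'²) when n+n' is odd (it need not vanish on (0, π)).
  u² squared terms: (-2)²·∫cos(3x)² dx = 4·π/2 = 2*π;  (-2)²·∫sin(2x)² dx = 4·π/2 = 2*π.
  u² cross terms: 2·(-2)·(-2)·∫cos(3x)·sin(2x) dx = 8·(-4/5) = -32/5.
  So ∫_0^π u² dx = 2*π + 2*π − 32/5 = -32/5 + 4*π.
  (u')² squared terms: (-4)²·∫cos(2x)² dx = 16·π/2 = 8*π;  (6)²·∫sin(3x)² dx = 36·π/2 = 18*π.
  (u')² cross terms: 2·(-4)·(6)·∫cos(2x)·sin(3x) dx = -48·(6/5) = -288/5.
  So ∫_0^π (u')² dx = 8*π + 18*π − 288/5 = -288/5 + 26*π.
||u||_{H^1}^2 = (-32/5 + 4*π) + (-288/5 + 26*π) = -64 + 30*π.


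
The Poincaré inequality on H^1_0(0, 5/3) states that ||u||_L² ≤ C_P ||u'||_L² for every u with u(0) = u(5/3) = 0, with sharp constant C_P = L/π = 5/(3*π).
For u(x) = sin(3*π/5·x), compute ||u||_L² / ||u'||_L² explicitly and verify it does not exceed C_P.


||u||_L² / ||u'||_L² = 5/(3*π) = C_P.

u(x) = sin(3*π/5·x), so u'(x) = 3*π*cos(3*π*x/5)/5.
Writing u(x) = A·sin(kπx/L) with A = 1 and k = 1, use ∫_0^L sin²(kπx/L) dx = L/2 and ∫_0^L cos²(kπx/L) dx = L/2.
u² = 1·sin²(3*π/5·x) and (u')² = 9*π^2/25·cos²(3*π/5·x), and each of sin², cos² integrates to L/2 = 5/6 over (0, 5/3).
∫_0^5/3 u² dx = 5/6, so ||u||_L² = sqrt(30)/6.
∫_0^5/3 (u')² dx = 3*π^2/10, so ||u'||_L² = sqrt(30)*π/10.
Ratio ||u||_L² / ||u'||_L² = 5/(3*π).
Sharp Poincaré constant on H^1_0(0, 5/3) is C_P = L/π = 5/(3*π), achieved by sin(3*π/5·x).
This is the k = 1 eigenfunction (up to amplitude), so the ratio equals the sharp Poincaré constant exactly.


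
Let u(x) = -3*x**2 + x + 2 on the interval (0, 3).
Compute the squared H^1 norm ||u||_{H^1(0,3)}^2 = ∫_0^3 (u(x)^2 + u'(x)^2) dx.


||u||_{H^1}^2 = 5199/10

The H^1 norm (squared) on an interval (0, L) is
  ||u||_{H^1}^2 = ∫_0^L u(x)^2 dx + ∫_0^L u'(x)^2 dx.
Compute u'(x) = 1 - 6*x.
Then u(x)^2 = 9*x**4 - 6*x**3 - 11*x**2 + 4*x + 4 and u'(x)^2 = 36*x**2 - 12*x + 1.
Integrate each monomial from 0 to 3 using ∫_0^3 c·x^n dx = c·3^(n+1)/(n+1):
  ∫_0^3 u(x)^2 dx = ∫_0^3 (9*x^4 - 6*x^3 - 11*x^2 + 4*x + 4) dx. Term by term:
    ∫_0^3 9*x^4 dx = 2187/5;  ∫_0^3 -6*x^3 dx = -243/2;  ∫_0^3 -11*x^2 dx = -99;
    ∫_0^3 4*x dx = 18;  ∫_0^3 4 dx = 12.
  Sum: 2187/5 − 243/2 − 99 + 18 + 12 = 2469/10.
  ∫_0^3 u'(x)^2 dx = ∫_0^3 (36*x^2 - 12*x + 1) dx. Term by term:
    ∫_0^3 36*x^2 dx = 324;  ∫_0^3 -12*x dx = -54;  ∫_0^3 1 dx = 3.
  Sum: 324 − 54 + 3 = 273.
Adding: ||u||_{H^1}^2 = 2469/10 + 273 = 5199/10.


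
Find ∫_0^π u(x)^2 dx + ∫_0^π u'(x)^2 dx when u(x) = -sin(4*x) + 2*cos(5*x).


||u||_{H^1(0,π)}^2 = 832/9 + 121*π/2

u'(x) = -10*sin(5*x) - 4*cos(4*x).
Expand u² and (u')² and integrate term by term on (0, π), using: for integers n ≥ 1, ∫_0^π sin²(nx) dx = ∫_0^π cos²(nx) dx = π/2; for n ≠ n', ∫_0^π sin(nx)sin(n'x) dx = ∫_0^π cos(nx)cos(n'x) dx = 0; and by product-to-sum, ∫_0^π sin(nx)cos(n'x) dx = ½∫_0^π [sin((n+n')x) + sin((n−n')x)] dx, which is 0 when n+n' is even and 2n/(n²−n'²) when n+n' is odd (it need not vanish on (0, π)).
  u² squared terms: (-1)²·∫sin(4x)² dx = 1·π/2 = π/2;  (2)²·∫cos(5x)² dx = 4·π/2 = 2*π.
  u² cross terms: 2·(-1)·(2)·∫sin(4x)·cos(5x) dx = -4·(-8/9) = 32/9.
  So ∫_0^π u² dx = π/2 + 2*π + 32/9 = 32/9 + 5*π/2.
  (u')² squared terms: (-10)²·∫sin(5x)² dx = 100·π/2 = 50*π;  (-4)²·∫cos(4x)² dx = 16·π/2 = 8*π.
  (u')² cross terms: 2·(-10)·(-4)·∫sin(5x)·cos(4x) dx = 80·(10/9) = 800/9.
  So ∫_0^π (u')² dx = 50*π + 8*π + 800/9 = 800/9 + 58*π.
||u||_{H^1}^2 = (32/9 + 5*π/2) + (800/9 + 58*π) = 832/9 + 121*π/2.


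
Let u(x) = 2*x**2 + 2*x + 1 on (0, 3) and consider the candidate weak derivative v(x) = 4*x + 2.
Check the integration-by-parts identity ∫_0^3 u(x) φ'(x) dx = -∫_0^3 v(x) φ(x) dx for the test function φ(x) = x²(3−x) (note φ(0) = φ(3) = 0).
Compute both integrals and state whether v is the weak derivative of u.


LHS = -621/10, RHS = -621/10. Yes, v = u' weakly.

u(x) = 2*x**2 + 2*x + 1, classical derivative u'(x) = 4*x + 2.
φ(x) = x²(3−x), so φ'(x) = 3*x*(2 - x).
Note φ(0) = φ(3) = 0, so the boundary term u·φ vanishes.
LHS = ∫_0^3 u(x) φ'(x) dx = ∫_0^3 (-6*x^4 + 6*x^3 + 9*x^2 + 6*x) dx. Term by term:
  ∫_0^3 -6*x^4 dx = -1458/5;  ∫_0^3 6*x^3 dx = 243/2;  ∫_0^3 9*x^2 dx = 81;
  ∫_0^3 6*x dx = 27.
Sum: -1458/5 + 243/2 + 81 + 27 = -621/10.
So LHS = -621/10.
∫_0^3 v(x) φ(x) dx = ∫_0^3 (-4*x^4 + 10*x^3 + 6*x^2) dx. Term by term:
  ∫_0^3 -4*x^4 dx = -972/5;  ∫_0^3 10*x^3 dx = 405/2;  ∫_0^3 6*x^2 dx = 54.
Sum: -972/5 + 405/2 + 54 = 621/10.
So RHS = -∫_0^3 v(x) φ(x) dx = -621/10.
LHS = RHS, so the identity holds for this test φ.
Moreover u is smooth here and v(x) = u'(x) = 4*x + 2 pointwise, so the identity holds for every test function. Hence v is the weak derivative of u.


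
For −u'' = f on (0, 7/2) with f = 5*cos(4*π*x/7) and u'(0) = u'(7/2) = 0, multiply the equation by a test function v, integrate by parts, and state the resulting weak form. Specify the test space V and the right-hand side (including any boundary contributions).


V = H^1(0, 7/2) (no boundary constraint on v; u is determined up to an additive constant); weak form: ∫_0^7/2 u'v' dx = ∫_0^7/2 (5*cos(4*π*x/7)) v dx for all v ∈ V.

Multiply both sides by a test function v and integrate from 0 to 7/2:
  ∫_0^7/2 −u''(x) v(x) dx = ∫_0^7/2 f(x) v(x) dx.
Integrate the LHS by parts once:
  ∫_0^7/2 −u'' v dx = −[u'(x) v(x)]_0^7/2 + ∫_0^7/2 u'(x) v'(x) dx.
Thus ∫_0^7/2 u'(x) v'(x) dx = ∫_0^7/2 f(x) v(x) dx + [u'(x) v(x)]_0^7/2.
Choose V so that boundary terms are either known or forced to vanish.
u has homogeneous Neumann: u'(0) = u'(7/2) = 0. So [u' v]_0^7/2 = 0·v(7/2) − 0·v(0) = 0 for any v; take V = H^1(0, 7/2).
Weak formulation: find u (satisfying any essential BC) such that ∫_0^7/2 u'(x) v'(x) dx = ∫_0^7/2 f v dx for all v ∈ V (homogeneous Neumann, so boundary terms vanish).
Substituting f(x) = 5*cos(4*π*x/7), the right-hand side is ∫_0^7/2 (5*cos(4*π*x/7)) v dx.
Compatibility check (pure Neumann): taking v ≡ 1 ∈ V gives 0 = ∫_0^7/2 f dx + (0) − (0), i.e. ∫_0^7/2 f dx must equal u'(0) − u'(7/2) = 0. Indeed ∫_0^7/2 (5*cos(4*π*x/7)) dx = 0, so the data are compatible. The solution is then unique only up to an additive constant (fix it e.g. by requiring ∫_0^7/2 u dx = 0).


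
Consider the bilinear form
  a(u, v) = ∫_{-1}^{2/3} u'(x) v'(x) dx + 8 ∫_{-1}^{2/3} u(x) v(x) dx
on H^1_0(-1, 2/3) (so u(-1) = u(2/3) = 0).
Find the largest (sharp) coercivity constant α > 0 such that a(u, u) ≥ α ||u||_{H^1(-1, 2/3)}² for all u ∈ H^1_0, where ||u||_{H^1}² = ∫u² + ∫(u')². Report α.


α = 1

Coercivity of a(·,·) on H^1_0(-1, 2/3) means a(u, u) ≥ α ||u||_{H^1}² for every u ∈ H^1_0.
The interval has length L = 5/3, and Poincaré/coercivity depend only on L. Here a(u, u) = ∫(u')² + (8)·∫u².
Here c = 8 ≥ 1, so a(u,u) = ∫(u')² + c∫u² ≥ ∫(u')² + ∫u² = ||u||_{H^1}², i.e. α = 1 works. No larger α is possible: a(u,u) ≥ α||u||_{H^1}² means (1−α)∫(u')² ≥ (α−c)∫u², and for the modes u_n = sin(nπ(x−x₀)/L) (x₀ the left endpoint) one has ∫u_n²/∫(u_n')² = (L/(nπ))² → 0, so a(u_n,u_n)/||u_n||_{H^1}² → 1. Hence the optimal constant is α = 1.
Therefore α = 1.


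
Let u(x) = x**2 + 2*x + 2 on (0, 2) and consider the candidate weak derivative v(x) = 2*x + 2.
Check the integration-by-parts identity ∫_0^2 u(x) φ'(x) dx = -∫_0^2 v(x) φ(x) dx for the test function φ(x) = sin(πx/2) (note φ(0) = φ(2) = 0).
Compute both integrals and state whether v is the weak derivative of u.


LHS = -16/π, RHS = -16/π. Yes, v = u' weakly.

u(x) = x**2 + 2*x + 2, classical derivative u'(x) = 2*x + 2.
φ(x) = sin(πx/2), so φ'(x) = π*cos(π*x/2)/2.
Note φ(0) = φ(2) = 0, so the boundary term u·φ vanishes.
LHS = ∫_0^2 u(x) φ'(x) dx = ∫_0^2 (π*x^2*cos(π*x/2)/2 + π*x*cos(π*x/2) + π*cos(π*x/2)) dx. Term by term:
  ∫_0^2 π*cos(π*x/2) dx = 0;  ∫_0^2 π*x*cos(π*x/2) dx = -8/π;  ∫_0^2 π*x^2*cos(π*x/2)/2 dx = -8/π.
Sum: 0 − 8/π − 8/π = -16/π.
So LHS = -16/π.
∫_0^2 v(x) φ(x) dx = ∫_0^2 (2*x*sin(π*x/2) + 2*sin(π*x/2)) dx. Term by term:
  ∫_0^2 2*sin(π*x/2) dx = 8/π;  ∫_0^2 2*x*sin(π*x/2) dx = 8/π.
Sum: 8/π + 8/π = 16/π.
So RHS = -∫_0^2 v(x) φ(x) dx = -16/π.
LHS = RHS, so the identity holds for this test φ.
Moreover u is smooth here and v(x) = u'(x) = 2*x + 2 pointwise, so the identity holds for every test function. Hence v is the weak derivative of u.


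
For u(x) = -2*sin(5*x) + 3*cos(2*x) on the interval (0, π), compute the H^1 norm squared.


||u||_{H^1(0,π)}^2 = -200/7 + 149*π/2

u'(x) = -6*sin(2*x) - 10*cos(5*x).
Expand u² and (u')² and integrate term by term on (0, π), using: for integers n ≥ 1, ∫_0^π sin²(nx) dx = ∫_0^π cos²(nx) dx = π/2; for n ≠ n', ∫_0^π sin(nx)sin(n'x) dx = ∫_0^π cos(nx)cos(n'x) dx = 0; and by product-to-sum, ∫_0^π sin(nx)cos(n'x) dx = ½∫_0^π [sin((n+n')x) + sin((n−n')x)] dx, which is 0 when n+n' is even and 2n/(n²−n'²) when n+n' is odd (it need not vanish on (0, π)).
  u² squared terms: (-2)²·∫sin(5x)² dx = 4·π/2 = 2*π;  (3)²·∫cos(2x)² dx = 9·π/2 = 9*π/2.
  u² cross terms: 2·(-2)·(3)·∫sin(5x)·cos(2x) dx = -12·(10/21) = -40/7.
  So ∫_0^π u² dx = 2*π + 9*π/2 − 40/7 = -40/7 + 13*π/2.
  (u')² squared terms: (-10)²·∫cos(5x)² dx = 100·π/2 = 50*π;  (-6)²·∫sin(2x)² dx = 36·π/2 = 18*π.
  (u')² cross terms: 2·(-10)·(-6)·∫cos(5x)·sin(2x) dx = 120·(-4/21) = -160/7.
  So ∫_0^π (u')² dx = 50*π + 18*π − 160/7 = -160/7 + 68*π.
||u||_{H^1}^2 = (-40/7 + 13*π/2) + (-160/7 + 68*π) = -200/7 + 149*π/2.


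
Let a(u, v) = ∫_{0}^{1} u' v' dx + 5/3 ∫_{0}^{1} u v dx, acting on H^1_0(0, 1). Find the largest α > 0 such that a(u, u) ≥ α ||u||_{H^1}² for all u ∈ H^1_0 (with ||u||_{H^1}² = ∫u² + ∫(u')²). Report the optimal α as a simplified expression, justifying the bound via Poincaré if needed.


α = 1

Coercivity of a(·,·) on H^1_0(0, 1) means a(u, u) ≥ α ||u||_{H^1}² for every u ∈ H^1_0.
The interval has length L = 1, and Poincaré/coercivity depend only on L. Here a(u, u) = ∫(u')² + (5/3)·∫u².
Here c = 5/3 ≥ 1, so a(u,u) = ∫(u')² + c∫u² ≥ ∫(u')² + ∫u² = ||u||_{H^1}², i.e. α = 1 works. No larger α is possible: a(u,u) ≥ α||u||_{H^1}² means (1−α)∫(u')² ≥ (α−c)∫u², and for the modes u_n = sin(nπ(x−x₀)/L) (x₀ the left endpoint) one has ∫u_n²/∫(u_n')² = (L/(nπ))² → 0, so a(u_n,u_n)/||u_n||_{H^1}² → 1. Hence the optimal constant is α = 1.
Therefore α = 1.


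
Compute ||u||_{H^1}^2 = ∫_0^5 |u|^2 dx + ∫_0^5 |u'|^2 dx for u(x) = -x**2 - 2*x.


||u||_{H^1}^2 = 5110/3

The H^1 norm (squared) on an interval (0, L) is
  ||u||_{H^1}^2 = ∫_0^L u(x)^2 dx + ∫_0^L u'(x)^2 dx.
Compute u'(x) = -2*x - 2.
Then u(x)^2 = x**4 + 4*x**3 + 4*x**2 and u'(x)^2 = 4*x**2 + 8*x + 4.
Integrate each monomial from 0 to 5 using ∫_0^5 c·x^n dx = c·5^(n+1)/(n+1):
  ∫_0^5 u(x)^2 dx = ∫_0^5 (x^4 + 4*x^3 + 4*x^2) dx. Term by term:
    ∫_0^5 x^4 dx = 625;  ∫_0^5 4*x^3 dx = 625;  ∫_0^5 4*x^2 dx = 500/3.
  Sum: 625 + 625 + 500/3 = 4250/3.
  ∫_0^5 u'(x)^2 dx = ∫_0^5 (4*x^2 + 8*x + 4) dx. Term by term:
    ∫_0^5 4*x^2 dx = 500/3;  ∫_0^5 8*x dx = 100;  ∫_0^5 4 dx = 20.
  Sum: 500/3 + 100 + 20 = 860/3.
Adding: ||u||_{H^1}^2 = 4250/3 + 860/3 = 5110/3.


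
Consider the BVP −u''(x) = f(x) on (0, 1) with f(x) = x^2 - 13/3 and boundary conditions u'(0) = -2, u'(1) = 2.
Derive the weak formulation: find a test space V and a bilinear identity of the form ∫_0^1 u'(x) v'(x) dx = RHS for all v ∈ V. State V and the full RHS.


V = H^1(0, 1) (v unrestricted at boundary; u is determined up to an additive constant); weak form: ∫_0^1 u'v' dx = ∫_0^1 (x^2 - 13/3) v dx + 2·v(1) + 2·v(0) for all v ∈ V.

Multiply both sides by a test function v and integrate from 0 to 1:
  ∫_0^1 −u''(x) v(x) dx = ∫_0^1 f(x) v(x) dx.
Integrate the LHS by parts once:
  ∫_0^1 −u'' v dx = −[u'(x) v(x)]_0^1 + ∫_0^1 u'(x) v'(x) dx.
Thus ∫_0^1 u'(x) v'(x) dx = ∫_0^1 f(x) v(x) dx + [u'(x) v(x)]_0^1.
Choose V so that boundary terms are either known or forced to vanish.
u has inhomogeneous Neumann u'(0) = -2, u'(1) = 2. [u' v]_0^1 = (2)·v(1) − (-2)·v(0) = 2·v(1) + 2·v(0). Take V = H^1(0, 1); boundary term becomes part of RHS.
Weak formulation: find u (satisfying any essential BC) such that ∫_0^1 u'(x) v'(x) dx = ∫_0^1 f v dx + 2·v(1) + 2·v(0) for all v ∈ V (Neumann data are natural BCs: they enter the RHS as boundary terms).
Substituting f(x) = x^2 - 13/3, the right-hand side is ∫_0^1 (x^2 - 13/3) v dx + 2·v(1) + 2·v(0).
Compatibility check (pure Neumann): taking v ≡ 1 ∈ V gives 0 = ∫_0^1 f dx + (2) − (-2), i.e. ∫_0^1 f dx must equal u'(0) − u'(1) = -4. Indeed ∫_0^1 (x^2 - 13/3) dx = -4, so the data are compatible. The solution is then unique only up to an additive constant (fix it e.g. by requiring ∫_0^1 u dx = 0).


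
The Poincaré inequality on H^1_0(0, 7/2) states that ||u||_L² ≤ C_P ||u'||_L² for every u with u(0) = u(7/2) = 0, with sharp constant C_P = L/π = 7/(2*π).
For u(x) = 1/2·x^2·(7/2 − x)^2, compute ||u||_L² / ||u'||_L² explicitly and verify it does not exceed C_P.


||u||_L² / ||u'||_L² = 7*sqrt(3)/12 < C_P = 7/(2*π).

u(x) = 1/2·x^2·(7/2 − x)^2, so u'(x) = x*(2*x - 7)*(4*x - 7)/4.
u(x) = 1/2·x^2·(7/2 − x)^2 vanishes at x = 0 and x = 7/2, so u ∈ H^1_0(0, 7/2). Differentiate via the product rule and integrate the resulting polynomials term by term.
  ∫_0^7/2 u² dx = ∫_0^7/2 (x^8/4 - 7*x^7/2 + 147*x^6/8 - 343*x^5/8 + 2401*x^4/64) dx. Term by term:
    ∫_0^7/2 x^8/4 dx = 40353607/18432;  ∫_0^7/2 -7*x^7/2 dx = -40353607/4096;  ∫_0^7/2 147*x^6/8 dx = 17294403/1024;
    ∫_0^7/2 -343*x^5/8 dx = -40353607/3072;  ∫_0^7/2 2401*x^4/64 dx = 40353607/10240.
  Sum: 40353607/18432 − 40353607/4096 + 17294403/1024 − 40353607/3072 + 40353607/10240 = 5764801/184320.
  ∫_0^7/2 (u')² dx = ∫_0^7/2 (4*x^6 - 42*x^5 + 637*x^4/4 - 1029*x^3/4 + 2401*x^2/16) dx. Term by term:
    ∫_0^7/2 4*x^6 dx = 117649/32;  ∫_0^7/2 -42*x^5 dx = -823543/64;  ∫_0^7/2 637*x^4/4 dx = 10706059/640;
    ∫_0^7/2 -1029*x^3/4 dx = -2470629/256;  ∫_0^7/2 2401*x^2/16 dx = 823543/384.
  Sum: 117649/32 − 823543/64 + 10706059/640 − 2470629/256 + 823543/384 = 117649/3840.
∫_0^7/2 u² dx = 5764801/184320, so ||u||_L² = 2401*sqrt(5)/960.
∫_0^7/2 (u')² dx = 117649/3840, so ||u'||_L² = 343*sqrt(15)/240.
Ratio ||u||_L² / ||u'||_L² = 7*sqrt(3)/12.
Sharp Poincaré constant on H^1_0(0, 7/2) is C_P = L/π = 7/(2*π), achieved by sin(2*π/7·x).
A polynomial bump cannot attain the sharp Poincaré constant (only the first sine eigenfunction does), so the ratio is strictly less than C_P, consistent with ||u||_L² ≤ C_P ||u'||_L².


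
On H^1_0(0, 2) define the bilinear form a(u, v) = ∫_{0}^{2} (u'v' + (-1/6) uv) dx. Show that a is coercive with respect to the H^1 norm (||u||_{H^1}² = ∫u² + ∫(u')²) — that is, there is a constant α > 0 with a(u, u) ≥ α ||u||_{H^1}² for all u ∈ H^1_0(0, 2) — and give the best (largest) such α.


α = (-2/3 + π^2)/(4 + π^2)

Coercivity of a(·,·) on H^1_0(0, 2) means a(u, u) ≥ α ||u||_{H^1}² for every u ∈ H^1_0.
The interval has length L = 2, and Poincaré/coercivity depend only on L. Here a(u, u) = ∫(u')² + (-1/6)·∫u².
Here c = -1/6 < 0 with |c| < (π/L)² = π^2/4, so coercivity still holds. The condition a(u,u) ≥ α||u||_{H^1}² reads (1−α)∫(u')² ≥ (α−c)∫u². Any admissible α is ≤ 1 (rapidly oscillating u have ∫u²/∫(u')² → 0), and α = 1 would force 0 ≥ (1−c)∫u², impossible since c < 1; so 1−α > 0. By the sharp Poincaré inequality on H^1_0 of an interval of length L, ∫(u')² ≥ (π/L)²∫u² with equality for the first sine mode sin(π(x−x₀)/L) (x₀ the left endpoint), so the inequality holds for all u iff (1−α)(π/L)² ≥ α − c, i.e. α ≤ ((π/L)² + c)/((π/L)² + 1) = (1 + c(L/π)²)/(1 + (L/π)²). (Direct route, valid since c ≤ 0: Poincaré gives c∫u² ≥ c(L/π)²∫(u')², so a(u,u) ≥ (1 + c(L/π)²)∫(u')², while ||u||_{H^1}² ≤ (1 + (L/π)²)∫(u')²; dividing yields the same α.) With (π/L)² = π^2/4 and c = -1/6, the largest admissible constant is α = ((π/L)² + c)/((π/L)² + 1).
Simplifying, α = (-2/3 + π^2)/(4 + π^2).


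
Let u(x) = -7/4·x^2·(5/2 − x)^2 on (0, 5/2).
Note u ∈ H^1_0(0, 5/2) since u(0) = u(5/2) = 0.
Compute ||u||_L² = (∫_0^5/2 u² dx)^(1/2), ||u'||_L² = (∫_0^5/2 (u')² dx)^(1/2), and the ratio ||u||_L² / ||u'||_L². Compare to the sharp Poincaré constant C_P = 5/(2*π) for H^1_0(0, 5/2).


||u||_L² / ||u'||_L² = 5*sqrt(3)/12 < C_P = 5/(2*π).

u(x) = -7/4·x^2·(5/2 − x)^2, so u'(x) = 7*x*(-8*x^2 + 30*x - 25)/8.
u(x) = -7/4·x^2·(5/2 − x)^2 vanishes at x = 0 and x = 5/2, so u ∈ H^1_0(0, 5/2). Differentiate via the product rule and integrate the resulting polynomials term by term.
  ∫_0^5/2 u² dx = ∫_0^5/2 (49*x^8/16 - 245*x^7/8 + 3675*x^6/32 - 6125*x^5/32 + 30625*x^4/256) dx. Term by term:
    ∫_0^5/2 49*x^8/16 dx = 95703125/73728;  ∫_0^5/2 -245*x^7/8 dx = -95703125/16384;  ∫_0^5/2 3675*x^6/32 dx = 41015625/4096;
    ∫_0^5/2 -6125*x^5/32 dx = -95703125/12288;  ∫_0^5/2 30625*x^4/256 dx = 19140625/8192.
  Sum: 95703125/73728 − 95703125/16384 + 41015625/4096 − 95703125/12288 + 19140625/8192 = 2734375/147456.
  ∫_0^5/2 (u')² dx = ∫_0^5/2 (49*x^6 - 735*x^5/2 + 15925*x^4/16 - 18375*x^3/16 + 30625*x^2/64) dx. Term by term:
    ∫_0^5/2 49*x^6 dx = 546875/128;  ∫_0^5/2 -735*x^5/2 dx = -3828125/256;  ∫_0^5/2 15925*x^4/16 dx = 9953125/512;
    ∫_0^5/2 -18375*x^3/16 dx = -11484375/1024;  ∫_0^5/2 30625*x^2/64 dx = 3828125/1536.
  Sum: 546875/128 − 3828125/256 + 9953125/512 − 11484375/1024 + 3828125/1536 = 109375/3072.
∫_0^5/2 u² dx = 2734375/147456, so ||u||_L² = 625*sqrt(7)/384.
∫_0^5/2 (u')² dx = 109375/3072, so ||u'||_L² = 125*sqrt(21)/96.
Ratio ||u||_L² / ||u'||_L² = 5*sqrt(3)/12.
Sharp Poincaré constant on H^1_0(0, 5/2) is C_P = L/π = 5/(2*π), achieved by sin(2*π/5·x).
A polynomial bump cannot attain the sharp Poincaré constant (only the first sine eigenfunction does), so the ratio is strictly less than C_P, consistent with ||u||_L² ≤ C_P ||u'||_L².


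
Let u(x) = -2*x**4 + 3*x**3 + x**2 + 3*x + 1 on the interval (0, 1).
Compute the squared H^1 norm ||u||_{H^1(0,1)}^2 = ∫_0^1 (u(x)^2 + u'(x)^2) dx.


||u||_{H^1}^2 = 24319/630

The H^1 norm (squared) on an interval (0, L) is
  ||u||_{H^1}^2 = ∫_0^L u(x)^2 dx + ∫_0^L u'(x)^2 dx.
Compute u'(x) = -8*x**3 + 9*x**2 + 2*x + 3.
Then u(x)^2 = 4*x**8 - 12*x**7 + 5*x**6 - 6*x**5 + 15*x**4 + 12*x**3 + 11*x**2 + 6*x + 1 and u'(x)^2 = 64*x**6 - 144*x**5 + 49*x**4 - 12*x**3 + 58*x**2 + 12*x + 9.
Integrate each monomial from 0 to 1 using ∫_0^1 c·x^n dx = c·1^(n+1)/(n+1):
  ∫_0^1 u(x)^2 dx = ∫_0^1 (4*x^8 - 12*x^7 + 5*x^6 - 6*x^5 + 15*x^4 + 12*x^3 + 11*x^2 + 6*x + 1) dx. Term by term:
    ∫_0^1 4*x^8 dx = 4/9;  ∫_0^1 -12*x^7 dx = -3/2;  ∫_0^1 5*x^6 dx = 5/7;
    ∫_0^1 -6*x^5 dx = -1;  ∫_0^1 15*x^4 dx = 3;  ∫_0^1 12*x^3 dx = 3;
    ∫_0^1 11*x^2 dx = 11/3;  ∫_0^1 6*x dx = 3;  ∫_0^1 1 dx = 1.
  Sum: 4/9 − 3/2 + 5/7 − 1 + 3 + 3 + 11/3 + 3 + 1 = 1553/126.
  ∫_0^1 u'(x)^2 dx = ∫_0^1 (64*x^6 - 144*x^5 + 49*x^4 - 12*x^3 + 58*x^2 + 12*x + 9) dx. Term by term:
    ∫_0^1 64*x^6 dx = 64/7;  ∫_0^1 -144*x^5 dx = -24;  ∫_0^1 49*x^4 dx = 49/5;
    ∫_0^1 -12*x^3 dx = -3;  ∫_0^1 58*x^2 dx = 58/3;  ∫_0^1 12*x dx = 6;
    ∫_0^1 9 dx = 9.
  Sum: 64/7 − 24 + 49/5 − 3 + 58/3 + 6 + 9 = 2759/105.
Adding: ||u||_{H^1}^2 = 1553/126 + 2759/105 = 24319/630.


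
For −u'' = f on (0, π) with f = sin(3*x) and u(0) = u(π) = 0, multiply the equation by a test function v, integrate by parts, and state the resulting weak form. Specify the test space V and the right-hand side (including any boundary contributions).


V = H^1_0(0, π) (so v(0) = v(π) = 0); weak form: ∫_0^π u'v' dx = ∫_0^π (sin(3*x)) v dx for all v ∈ V.

Multiply both sides by a test function v and integrate from 0 to π:
  ∫_0^π −u''(x) v(x) dx = ∫_0^π f(x) v(x) dx.
Integrate the LHS by parts once:
  ∫_0^π −u'' v dx = −[u'(x) v(x)]_0^π + ∫_0^π u'(x) v'(x) dx.
Thus ∫_0^π u'(x) v'(x) dx = ∫_0^π f(x) v(x) dx + [u'(x) v(x)]_0^π.
Choose V so that boundary terms are either known or forced to vanish.
u is Dirichlet: u(0) = u(π) = 0. Let V = H^1_0(0, π); then v(0) = v(π) = 0, and [u' v]_0^π = 0.
Weak formulation: find u (satisfying any essential BC) such that ∫_0^π u'(x) v'(x) dx = ∫_0^π f v dx for all v ∈ V.
Substituting f(x) = sin(3*x), the right-hand side is ∫_0^π (sin(3*x)) v dx.


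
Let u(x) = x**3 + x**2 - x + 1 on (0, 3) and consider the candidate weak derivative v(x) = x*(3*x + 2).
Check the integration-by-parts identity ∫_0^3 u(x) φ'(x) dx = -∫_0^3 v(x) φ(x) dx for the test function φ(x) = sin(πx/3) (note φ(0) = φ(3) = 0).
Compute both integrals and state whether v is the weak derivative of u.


LHS = -93/π + 324/π^3, RHS = -99/π + 324/π^3. No, v is not the weak derivative of u.

u(x) = x**3 + x**2 - x + 1, classical derivative u'(x) = 3*x**2 + 2*x - 1.
φ(x) = sin(πx/3), so φ'(x) = π*cos(π*x/3)/3.
Note φ(0) = φ(3) = 0, so the boundary term u·φ vanishes.
LHS = ∫_0^3 u(x) φ'(x) dx = ∫_0^3 (π*x^3*cos(π*x/3)/3 + π*x^2*cos(π*x/3)/3 - π*x*cos(π*x/3)/3 + π*cos(π*x/3)/3) dx. Term by term:
  ∫_0^3 π*cos(π*x/3)/3 dx = 0;  ∫_0^3 -π*x*cos(π*x/3)/3 dx = 6/π;  ∫_0^3 π*x^2*cos(π*x/3)/3 dx = -18/π;
  ∫_0^3 π*x^3*cos(π*x/3)/3 dx = -81/π + 324/π^3.
Sum: 0 + 6/π − 18/π + -81/π + 324/π^3 = -93/π + 324/π^3.
So LHS = -93/π + 324/π^3.
∫_0^3 v(x) φ(x) dx = ∫_0^3 (3*x^2*sin(π*x/3) + 2*x*sin(π*x/3)) dx. Term by term:
  ∫_0^3 2*x*sin(π*x/3) dx = 18/π;  ∫_0^3 3*x^2*sin(π*x/3) dx = -324/π^3 + 81/π.
Sum: 18/π + -324/π^3 + 81/π = -324/π^3 + 99/π.
So RHS = -∫_0^3 v(x) φ(x) dx = -99/π + 324/π^3.
LHS − RHS = 6/π ≠ 0, so the identity fails.
(For a valid weak derivative the identity must hold for EVERY test function, in particular this one. The failure shows v is NOT the weak derivative of u.)
Correct weak derivative would be u'(x) = 3*x**2 + 2*x - 1.


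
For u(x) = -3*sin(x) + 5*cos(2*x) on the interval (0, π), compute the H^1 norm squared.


||u||_{H^1(0,π)}^2 = 100 + 143*π/2

u'(x) = -10*sin(2*x) - 3*cos(x).
Expand u² and (u')² and integrate term by term on (0, π), using: for integers n ≥ 1, ∫_0^π sin²(nx) dx = ∫_0^π cos²(nx) dx = π/2; for n ≠ n', ∫_0^π sin(nx)sin(n'x) dx = ∫_0^π cos(nx)cos(n'x) dx = 0; and by product-to-sum, ∫_0^π sin(nx)cos(n'x) dx = ½∫_0^π [sin((n+n')x) + sin((n−n')x)] dx, which is 0 when n+n' is even and 2n/(n²−n'²) when n+n' is odd (it need not vanish on (0, π)).
  u² squared terms: (-3)²·∫sin(x)² dx = 9·π/2 = 9*π/2;  (5)²·∫cos(2x)² dx = 25·π/2 = 25*π/2.
  u² cross terms: 2·(-3)·(5)·∫sin(x)·cos(2x) dx = -30·(-2/3) = 20.
  So ∫_0^π u² dx = 9*π/2 + 25*π/2 + 20 = 20 + 17*π.
  (u')² squared terms: (-10)²·∫sin(2x)² dx = 100·π/2 = 50*π;  (-3)²·∫cos(x)² dx = 9·π/2 = 9*π/2.
  (u')² cross terms: 2·(-10)·(-3)·∫sin(2x)·cos(x) dx = 60·(4/3) = 80.
  So ∫_0^π (u')² dx = 50*π + 9*π/2 + 80 = 80 + 109*π/2.
||u||_{H^1}^2 = (20 + 17*π) + (80 + 109*π/2) = 100 + 143*π/2.
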